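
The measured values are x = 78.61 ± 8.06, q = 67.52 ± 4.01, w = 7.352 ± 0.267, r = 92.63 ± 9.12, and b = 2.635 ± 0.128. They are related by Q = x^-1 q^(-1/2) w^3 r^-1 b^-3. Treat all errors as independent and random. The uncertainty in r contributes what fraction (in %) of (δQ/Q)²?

17.9%

(δQ/Q)² = (-1·δx/x)² + (−½·δq/q)² + (3·δw/w)² + (-1·δr/r)² + (-3·δb/b)²
  x term: (-1×0.103)² = 0.0105
  q term: (-0.5×0.0594)² = 0.000882
  w term: (3×0.0363)² = 0.0119
  r term: (-1×0.0985)² = 0.00969
  b term: (-3×0.0486)² = 0.0212
Total = 0.0542. Share from r = 0.00969/0.0542 = 0.179.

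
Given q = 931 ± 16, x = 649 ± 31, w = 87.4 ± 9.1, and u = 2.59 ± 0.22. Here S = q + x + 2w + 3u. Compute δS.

39.4

Each term contributes (cᵢ δxᵢ)² to (δS)²:
  (δq)² = 256;  (δx)² = 961;  (2·δw)² = 331;  (3·δu)² = 0.436
δS = √(1550) = 39.4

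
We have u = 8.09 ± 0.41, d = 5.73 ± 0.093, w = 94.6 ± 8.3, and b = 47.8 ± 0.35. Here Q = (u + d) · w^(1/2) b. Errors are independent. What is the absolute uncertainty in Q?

346

Let h = u + d = 13.8. δh = √(δu² + δd²) = √(0.168 + 0.00865) = 0.420, so δh/h = 0.0304.
Q is then a monomial in h, w, b:
δQ/Q = √((δh/h)² + (½·δw/w)² + (1·δb/b)²) = √(0.000925 + 0.00192 + 5.36e-05) = 0.0539
Q = 6430, so δQ = 0.0539 × 6430 = 346.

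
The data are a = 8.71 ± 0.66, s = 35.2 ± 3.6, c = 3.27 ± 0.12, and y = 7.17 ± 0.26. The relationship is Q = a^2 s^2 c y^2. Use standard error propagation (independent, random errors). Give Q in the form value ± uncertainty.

(1.58 ± 0.422) × 10^7

Q is a product of powers, so relative uncertainties combine in quadrature:
  (2·δa/a)² = (2×0.0758)² = 0.0230;  (2·δs/s)² = (2×0.102)² = 0.0418;  (1·δc/c)² = (1×0.0367)² = 0.00135;  (2·δy/y)² = (2×0.0363)² = 0.00526
δQ/Q = √(0.0714) = 0.267
Q = 1.58e+07, so δQ = 0.267 × 1.58e+07 = 4.22e+06.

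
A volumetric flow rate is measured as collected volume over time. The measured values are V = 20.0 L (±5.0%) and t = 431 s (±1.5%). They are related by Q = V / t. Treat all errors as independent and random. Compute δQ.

For a monomial Q ∝ V, t^-1, fractional errors add in quadrature:
  (1·δV/V)² = (1×0.0500)² = 0.00250;  (-1·δt/t)² = (-1×0.0150)² = 0.000225
δQ/Q = √(0.00273) = 0.0522
Q = 0.0464 L/s, so δQ = 0.0522 × 0.0464 = 0.00242 L/s.

0.00242 L/s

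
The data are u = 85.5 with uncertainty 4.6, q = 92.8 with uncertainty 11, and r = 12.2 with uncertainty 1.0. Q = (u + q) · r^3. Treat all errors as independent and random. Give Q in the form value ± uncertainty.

(3.24 ± 0.825) × 10^5

Let w = u + q = 178. δw = √(δu² + δq²) = √(21.2 + 121) = 11.9, so δw/w = 0.0669.
Q is then a monomial in w, r:
δQ/Q = √((δw/w)² + (3·δr/r)²) = √(0.00447 + 0.0605) = 0.255
Q = 3.24e+05, so δQ = 0.255 × 3.24e+05 = 82500.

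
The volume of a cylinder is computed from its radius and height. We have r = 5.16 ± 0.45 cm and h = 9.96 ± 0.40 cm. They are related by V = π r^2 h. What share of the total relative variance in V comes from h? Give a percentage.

(δV/V)² = (2·δr/r)² + (1·δh/h)²
  r term: (2×0.0872)² = 0.0304
  h term: (1×0.0402)² = 0.00161
Total = 0.0320. Share from h = 0.00161/0.0320 = 0.0503.

5.03%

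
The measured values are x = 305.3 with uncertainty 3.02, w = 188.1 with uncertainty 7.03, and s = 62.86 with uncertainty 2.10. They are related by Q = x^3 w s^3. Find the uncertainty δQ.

Relative error in a monomial: (δQ/Q)² = Σ (nᵢ · δxᵢ/xᵢ)².
  (3·δx/x)² = (3×0.00989)² = 0.000881;  (1·δw/w)² = (1×0.0374)² = 0.00140;  (3·δs/s)² = (3×0.0334)² = 0.0100
δQ/Q = √(0.0123) = 0.111
Q = 1.33e+15, so δQ = 0.111 × 1.33e+15 = 1.48e+14.

1.48e+14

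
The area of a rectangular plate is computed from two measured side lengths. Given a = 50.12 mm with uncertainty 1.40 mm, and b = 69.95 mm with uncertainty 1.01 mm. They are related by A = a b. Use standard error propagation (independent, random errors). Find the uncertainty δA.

110 mm^2

For a monomial A ∝ a, b, fractional errors add in quadrature:
  (1·δa/a)² = (1×0.0279)² = 0.000780;  (1·δb/b)² = (1×0.0144)² = 0.000208
δA/A = √(0.000989) = 0.0314
A = 3506 mm^2, so δA = 0.0314 × 3506 = 110 mm^2.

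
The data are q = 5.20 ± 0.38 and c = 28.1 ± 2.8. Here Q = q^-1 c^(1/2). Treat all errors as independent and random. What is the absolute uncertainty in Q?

0.0902

Q is a product of powers, so relative uncertainties combine in quadrature:
  (-1·δq/q)² = (-1×0.0731)² = 0.00534;  (½·δc/c)² = (0.5×0.0996)² = 0.00248
δQ/Q = √(0.00782) = 0.0884
Q = 1.02, so δQ = 0.0884 × 1.02 = 0.0902.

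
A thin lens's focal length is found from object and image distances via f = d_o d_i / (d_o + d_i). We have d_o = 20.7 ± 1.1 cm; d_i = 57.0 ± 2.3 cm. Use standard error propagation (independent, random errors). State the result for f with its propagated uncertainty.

15.2 ± 0.614 cm

∂f/∂d_o = (d_i/(d_o+d_i))² = 0.538;  ∂f/∂d_i = (d_o/(d_o+d_i))² = 0.0710
δf = √((∂f/∂d_o · δd_o)² + (∂f/∂d_i · δd_i)²) = √(0.350 + 0.0266) = 0.614 cm
f = 15.2 cm.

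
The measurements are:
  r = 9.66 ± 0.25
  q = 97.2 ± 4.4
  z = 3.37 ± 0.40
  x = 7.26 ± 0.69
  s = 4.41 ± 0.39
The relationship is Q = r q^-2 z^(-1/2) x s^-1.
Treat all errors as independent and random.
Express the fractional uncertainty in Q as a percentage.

17.1%

Since Q is a product/quotient, work with relative uncertainties:
  (1·δr/r)² = (1×0.0259)² = 0.000670;  (-2·δq/q)² = (-2×0.0453)² = 0.00820;  (−½·δz/z)² = (-0.5×0.119)² = 0.00352;  (1·δx/x)² = (1×0.0950)² = 0.00903;  (-1·δs/s)² = (-1×0.0884)² = 0.00782
δQ/Q = √(0.0292) = 0.171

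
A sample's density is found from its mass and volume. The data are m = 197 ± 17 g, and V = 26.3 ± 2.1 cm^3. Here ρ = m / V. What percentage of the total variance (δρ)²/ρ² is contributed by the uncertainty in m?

(δρ/ρ)² = (1·δm/m)² + (-1·δV/V)²
  m term: (1×0.0863)² = 0.00745
  V term: (-1×0.0798)² = 0.00638
Total = 0.0138. Share from m = 0.00745/0.0138 = 0.539.

53.9%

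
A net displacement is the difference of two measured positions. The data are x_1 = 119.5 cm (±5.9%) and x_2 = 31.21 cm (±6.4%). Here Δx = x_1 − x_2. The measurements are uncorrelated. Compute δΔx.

7.33 cm

Absolute uncertainties add in quadrature for a linear combination:
  (δx_1)² = 49.7;  (δx_2)² = 3.99
δΔx = √(53.7) = 7.33 cm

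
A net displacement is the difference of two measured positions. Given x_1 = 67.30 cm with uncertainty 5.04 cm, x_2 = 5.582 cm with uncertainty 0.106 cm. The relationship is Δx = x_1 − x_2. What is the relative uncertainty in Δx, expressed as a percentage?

8.17%

For a sum/difference, combine absolute errors in quadrature:
  (δx_1)² = 25.4;  (δx_2)² = 0.0112
δΔx = √(25.4) = 5.04 cm
Δx = 61.72 cm, so δΔx/Δx = 5.04/61.72 = 0.0817.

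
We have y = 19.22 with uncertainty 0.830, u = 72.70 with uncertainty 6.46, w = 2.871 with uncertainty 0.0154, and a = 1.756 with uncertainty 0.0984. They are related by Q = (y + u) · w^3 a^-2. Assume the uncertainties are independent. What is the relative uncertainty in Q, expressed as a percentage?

Let h = y + u = 91.92. δh = √(δy² + δu²) = √(0.689 + 41.7) = 6.51, so δh/h = 0.0709.
Q is then a monomial in h, w, a:
δQ/Q = √((δh/h)² + (3·δw/w)² + (-2·δa/a)²) = √(0.00502 + 0.000259 + 0.0126) = 0.134

13.4%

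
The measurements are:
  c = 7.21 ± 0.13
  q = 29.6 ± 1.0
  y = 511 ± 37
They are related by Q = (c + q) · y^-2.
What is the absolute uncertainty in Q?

Let u = c + q = 36.8. δu = √(δc² + δq²) = √(0.0169 + 1.00) = 1.01, so δu/u = 0.0274.
Q is then a monomial in u, y:
δQ/Q = √((δu/u)² + (-2·δy/y)²) = √(0.000750 + 0.0210) = 0.147
Q = 0.000141, so δQ = 0.147 × 0.000141 = 2.08e-05.

2.08e-05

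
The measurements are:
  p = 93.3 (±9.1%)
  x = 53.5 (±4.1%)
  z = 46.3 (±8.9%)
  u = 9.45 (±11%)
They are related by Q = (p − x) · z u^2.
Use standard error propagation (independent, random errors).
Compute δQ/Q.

Let w = p − x = 39.8. δw = √(δp² + δx²) = √(72.1 + 4.81) = 8.77, so δw/w = 0.220.
Q is then a monomial in w, z, u:
δQ/Q = √((δw/w)² + (1·δz/z)² + (2·δu/u)²) = √(0.0485 + 0.00792 + 0.0484) = 0.324

0.324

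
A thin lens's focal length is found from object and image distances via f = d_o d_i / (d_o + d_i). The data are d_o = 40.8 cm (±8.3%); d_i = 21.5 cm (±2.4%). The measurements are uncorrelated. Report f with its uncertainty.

∂f/∂d_o = (d_i/(d_o+d_i))² = 0.119;  ∂f/∂d_i = (d_o/(d_o+d_i))² = 0.429
δf = √((∂f/∂d_o · δd_o)² + (∂f/∂d_i · δd_i)²) = √(0.163 + 0.0490) = 0.460 cm
f = 14.1 cm.

14.1 ± 0.460 cm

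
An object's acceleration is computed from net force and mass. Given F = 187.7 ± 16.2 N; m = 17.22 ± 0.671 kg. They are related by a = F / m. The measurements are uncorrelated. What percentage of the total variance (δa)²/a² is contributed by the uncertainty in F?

(δa/a)² = (1·δF/F)² + (-1·δm/m)²
  F term: (1×0.0863)² = 0.00745
  m term: (-1×0.0390)² = 0.00152
Total = 0.00897. Share from F = 0.00745/0.00897 = 0.831.

83.1%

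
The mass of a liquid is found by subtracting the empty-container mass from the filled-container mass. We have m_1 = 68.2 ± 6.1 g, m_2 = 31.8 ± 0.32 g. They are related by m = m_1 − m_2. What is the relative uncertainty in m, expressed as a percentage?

16.8%

Each term contributes (cᵢ δxᵢ)² to (δm)²:
  (δm_1)² = 37.2;  (δm_2)² = 0.102
δm = √(37.3) = 6.11 g
m = 36.4 g, so δm/m = 6.11/36.4 = 0.168.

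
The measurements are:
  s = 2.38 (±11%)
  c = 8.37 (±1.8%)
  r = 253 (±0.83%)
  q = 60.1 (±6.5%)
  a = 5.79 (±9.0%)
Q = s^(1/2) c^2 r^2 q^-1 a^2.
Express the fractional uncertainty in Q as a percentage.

Relative error in a monomial: (δQ/Q)² = Σ (nᵢ · δxᵢ/xᵢ)².
  (½·δs/s)² = (0.5×0.110)² = 0.00302;  (2·δc/c)² = (2×0.0180)² = 0.00130;  (2·δr/r)² = (2×0.00830)² = 0.000276;  (-1·δq/q)² = (-1×0.0650)² = 0.00423;  (2·δa/a)² = (2×0.0900)² = 0.0324
δQ/Q = √(0.0412) = 0.203

20.3%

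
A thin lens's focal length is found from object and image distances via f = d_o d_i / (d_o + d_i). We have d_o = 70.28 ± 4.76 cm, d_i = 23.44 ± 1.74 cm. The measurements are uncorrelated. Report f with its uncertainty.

17.58 ± 1.02 cm

∂f/∂d_o = (d_i/(d_o+d_i))² = 0.0626;  ∂f/∂d_i = (d_o/(d_o+d_i))² = 0.562
δf = √((∂f/∂d_o · δd_o)² + (∂f/∂d_i · δd_i)²) = √(0.0887 + 0.957) = 1.02 cm
f = 17.58 cm.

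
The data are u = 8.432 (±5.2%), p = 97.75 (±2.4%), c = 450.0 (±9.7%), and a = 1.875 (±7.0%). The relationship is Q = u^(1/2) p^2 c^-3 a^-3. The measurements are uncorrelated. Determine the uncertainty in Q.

1.68e-05

Since Q is a product/quotient, work with relative uncertainties:
  (½·δu/u)² = (0.5×0.0520)² = 0.000676;  (2·δp/p)² = (2×0.0240)² = 0.00230;  (-3·δc/c)² = (-3×0.0970)² = 0.0847;  (-3·δa/a)² = (-3×0.0700)² = 0.0441
δQ/Q = √(0.132) = 0.363
Q = 4.619e-05, so δQ = 0.363 × 4.619e-05 = 1.68e-05.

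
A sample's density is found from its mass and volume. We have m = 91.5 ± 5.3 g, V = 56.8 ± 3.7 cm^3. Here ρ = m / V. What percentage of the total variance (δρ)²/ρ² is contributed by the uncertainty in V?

(δρ/ρ)² = (1·δm/m)² + (-1·δV/V)²
  m term: (1×0.0579)² = 0.00336
  V term: (-1×0.0651)² = 0.00424
Total = 0.00760. Share from V = 0.00424/0.00760 = 0.558.

55.8%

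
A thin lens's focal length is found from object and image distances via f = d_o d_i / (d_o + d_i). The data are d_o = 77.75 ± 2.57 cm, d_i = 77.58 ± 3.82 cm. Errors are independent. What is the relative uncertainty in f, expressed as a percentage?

2.97%

∂f/∂d_o = (d_i/(d_o+d_i))² = 0.249;  ∂f/∂d_i = (d_o/(d_o+d_i))² = 0.251
δf = √((∂f/∂d_o · δd_o)² + (∂f/∂d_i · δd_i)²) = √(0.411 + 0.916) = 1.15 cm
f = 38.83 cm, so δf/f = 1.15/38.83 = 0.0297.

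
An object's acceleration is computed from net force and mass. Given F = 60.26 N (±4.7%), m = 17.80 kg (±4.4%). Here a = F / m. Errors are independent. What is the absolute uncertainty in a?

Relative error in a monomial: (δa/a)² = Σ (nᵢ · δxᵢ/xᵢ)².
  (1·δF/F)² = (1×0.0470)² = 0.00221;  (-1·δm/m)² = (-1×0.0440)² = 0.00194
δa/a = √(0.00415) = 0.0644
a = 3.385 m/s^2, so δa = 0.0644 × 3.385 = 0.218 m/s^2.

0.218 m/s^2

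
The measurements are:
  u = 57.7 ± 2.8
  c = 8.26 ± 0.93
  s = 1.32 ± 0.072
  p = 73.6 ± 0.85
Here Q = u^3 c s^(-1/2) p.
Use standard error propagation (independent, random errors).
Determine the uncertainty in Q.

Since Q is a product/quotient, work with relative uncertainties:
  (3·δu/u)² = (3×0.0485)² = 0.0212;  (1·δc/c)² = (1×0.113)² = 0.0127;  (−½·δs/s)² = (-0.5×0.0545)² = 0.000744;  (1·δp/p)² = (1×0.0115)² = 0.000133
δQ/Q = √(0.0347) = 0.186
Q = 1.02e+08, so δQ = 0.186 × 1.02e+08 = 1.89e+07.

1.89e+07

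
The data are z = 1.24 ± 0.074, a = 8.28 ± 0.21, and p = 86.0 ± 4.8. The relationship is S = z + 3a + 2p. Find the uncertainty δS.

9.62

S is a linear combination, so absolute uncertainties add in quadrature:
  (δz)² = 0.00548;  (3·δa)² = 0.397;  (2·δp)² = 92.2
δS = √(92.6) = 9.62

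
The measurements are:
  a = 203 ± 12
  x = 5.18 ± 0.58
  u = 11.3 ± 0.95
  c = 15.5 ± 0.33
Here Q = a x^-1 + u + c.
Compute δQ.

5.06

Let p = a·x^-1 = 39.2. δp/p = √((1·δa/a)² + (-1·δx/x)²) = √(0.00349 + 0.0125) = 0.127, so δp = 4.96.
Q = p + u + c: δQ = √(δp² + δu² + δc²) = √(24.6 + 0.902 + 0.109) = 5.06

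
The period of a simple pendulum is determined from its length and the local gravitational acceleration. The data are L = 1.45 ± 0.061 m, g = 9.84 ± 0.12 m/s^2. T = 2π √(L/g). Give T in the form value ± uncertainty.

2.41 ± 0.0528 s

Since T is a product/quotient, work with relative uncertainties:
  (½·δL/L)² = (0.5×0.0421)² = 0.000442;  (−½·δg/g)² = (-0.5×0.0122)² = 3.72e-05
δT/T = √(0.000480) = 0.0219
T = 2.41 s, so δT = 0.0219 × 2.41 = 0.0528 s.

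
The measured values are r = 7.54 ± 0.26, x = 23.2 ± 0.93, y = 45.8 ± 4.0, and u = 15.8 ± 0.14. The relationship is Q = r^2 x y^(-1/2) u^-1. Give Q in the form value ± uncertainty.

12.3 ± 1.13

Relative error in a monomial: (δQ/Q)² = Σ (nᵢ · δxᵢ/xᵢ)².
  (2·δr/r)² = (2×0.0345)² = 0.00476;  (1·δx/x)² = (1×0.0401)² = 0.00161;  (−½·δy/y)² = (-0.5×0.0873)² = 0.00191;  (-1·δu/u)² = (-1×0.00886)² = 7.85e-05
δQ/Q = √(0.00835) = 0.0914
Q = 12.3, so δQ = 0.0914 × 12.3 = 1.13.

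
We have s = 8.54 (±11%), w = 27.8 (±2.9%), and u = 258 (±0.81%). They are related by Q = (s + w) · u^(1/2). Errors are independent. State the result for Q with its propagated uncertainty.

Let h = s + w = 36.3. δh = √(δs² + δw²) = √(0.882 + 0.650) = 1.24, so δh/h = 0.0341.
Q is then a monomial in h, u:
δQ/Q = √((δh/h)² + (½·δu/u)²) = √(0.00116 + 1.64e-05) = 0.0343
Q = 584, so δQ = 0.0343 × 584 = 20.0.

584 ± 20.0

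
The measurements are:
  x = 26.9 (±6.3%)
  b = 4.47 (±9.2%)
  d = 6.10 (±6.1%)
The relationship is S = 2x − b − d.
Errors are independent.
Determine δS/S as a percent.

For a sum/difference, combine absolute errors in quadrature:
  (2·δx)² = 11.5;  (δb)² = 0.169;  (δd)² = 0.138
δS = √(11.8) = 3.43
S = 43.2, so δS/S = 3.43/43.2 = 0.0794.

7.94%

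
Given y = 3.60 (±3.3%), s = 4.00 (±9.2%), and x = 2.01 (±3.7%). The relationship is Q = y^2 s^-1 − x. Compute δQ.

0.374

Let p = y^2·s^-1 = 3.24. δp/p = √((2·δy/y)² + (-1·δs/s)²) = √(0.00436 + 0.00846) = 0.113, so δp = 0.367.
Q = p − x: δQ = √(δp² + δx²) = √(0.135 + 0.00553) = 0.374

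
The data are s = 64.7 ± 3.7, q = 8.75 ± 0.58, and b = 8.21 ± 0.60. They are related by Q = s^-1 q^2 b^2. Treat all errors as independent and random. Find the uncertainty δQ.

16.4

Relative error in a monomial: (δQ/Q)² = Σ (nᵢ · δxᵢ/xᵢ)².
  (-1·δs/s)² = (-1×0.0572)² = 0.00327;  (2·δq/q)² = (2×0.0663)² = 0.0176;  (2·δb/b)² = (2×0.0731)² = 0.0214
δQ/Q = √(0.0422) = 0.205
Q = 79.8, so δQ = 0.205 × 79.8 = 16.4.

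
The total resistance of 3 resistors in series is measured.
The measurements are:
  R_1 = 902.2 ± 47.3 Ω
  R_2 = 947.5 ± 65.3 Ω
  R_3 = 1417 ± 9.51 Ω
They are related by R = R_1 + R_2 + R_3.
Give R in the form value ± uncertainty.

R is a linear combination, so absolute uncertainties add in quadrature:
  (δR_1)² = 2240;  (δR_2)² = 4260;  (δR_3)² = 90.4
δR = √(6590) = 81.2 Ω
R = 3267 Ω.

3267 ± 81.2 Ω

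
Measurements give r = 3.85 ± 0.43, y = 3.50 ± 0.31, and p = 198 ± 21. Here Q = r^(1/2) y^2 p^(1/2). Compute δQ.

65.3

Q is a product of powers, so relative uncertainties combine in quadrature:
  (½·δr/r)² = (0.5×0.112)² = 0.00312;  (2·δy/y)² = (2×0.0886)² = 0.0314;  (½·δp/p)² = (0.5×0.106)² = 0.00281
δQ/Q = √(0.0373) = 0.193
Q = 338, so δQ = 0.193 × 338 = 65.3.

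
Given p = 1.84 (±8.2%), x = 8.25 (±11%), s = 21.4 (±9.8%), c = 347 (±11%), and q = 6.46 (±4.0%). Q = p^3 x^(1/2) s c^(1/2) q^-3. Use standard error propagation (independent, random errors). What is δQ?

Since Q is a product/quotient, work with relative uncertainties:
  (3·δp/p)² = (3×0.0820)² = 0.0605;  (½·δx/x)² = (0.5×0.110)² = 0.00302;  (1·δs/s)² = (1×0.0980)² = 0.00960;  (½·δc/c)² = (0.5×0.110)² = 0.00302;  (-3·δq/q)² = (-3×0.0400)² = 0.0144
δQ/Q = √(0.0906) = 0.301
Q = 26.5, so δQ = 0.301 × 26.5 = 7.96.

7.96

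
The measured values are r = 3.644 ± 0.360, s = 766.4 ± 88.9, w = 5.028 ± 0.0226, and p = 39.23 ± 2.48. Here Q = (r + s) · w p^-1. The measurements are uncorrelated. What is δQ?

Let u = r + s = 770.0. δu = √(δr² + δs²) = √(0.130 + 7900) = 88.9, so δu/u = 0.115.
Q is then a monomial in u, w, p:
δQ/Q = √((δu/u)² + (1·δw/w)² + (-1·δp/p)²) = √(0.0133 + 2.02e-05 + 0.00400) = 0.132
Q = 98.69, so δQ = 0.132 × 98.69 = 13.0.

13.0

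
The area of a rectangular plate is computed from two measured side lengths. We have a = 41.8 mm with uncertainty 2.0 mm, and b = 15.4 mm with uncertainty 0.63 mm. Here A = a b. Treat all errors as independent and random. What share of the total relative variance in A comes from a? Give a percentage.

(δA/A)² = (1·δa/a)² + (1·δb/b)²
  a term: (1×0.0478)² = 0.00229
  b term: (1×0.0409)² = 0.00167
Total = 0.00396. Share from a = 0.00229/0.00396 = 0.578.

57.8%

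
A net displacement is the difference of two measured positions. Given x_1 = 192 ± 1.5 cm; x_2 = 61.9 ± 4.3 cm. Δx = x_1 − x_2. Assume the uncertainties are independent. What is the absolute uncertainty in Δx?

Absolute uncertainties add in quadrature for a linear combination:
  (δx_1)² = 2.25;  (δx_2)² = 18.5
δΔx = √(20.7) = 4.55 cm

4.55 cm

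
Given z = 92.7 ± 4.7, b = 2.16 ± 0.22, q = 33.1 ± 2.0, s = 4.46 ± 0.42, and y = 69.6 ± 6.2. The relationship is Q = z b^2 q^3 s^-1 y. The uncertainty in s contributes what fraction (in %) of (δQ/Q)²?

9.46%

(δQ/Q)² = (1·δz/z)² + (2·δb/b)² + (3·δq/q)² + (-1·δs/s)² + (1·δy/y)²
  z term: (1×0.0507)² = 0.00257
  b term: (2×0.102)² = 0.0415
  q term: (3×0.0604)² = 0.0329
  s term: (-1×0.0942)² = 0.00887
  y term: (1×0.0891)² = 0.00794
Total = 0.0937. Share from s = 0.00887/0.0937 = 0.0946.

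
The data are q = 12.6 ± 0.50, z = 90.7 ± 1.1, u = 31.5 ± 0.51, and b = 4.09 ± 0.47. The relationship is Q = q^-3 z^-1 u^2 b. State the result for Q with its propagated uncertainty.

0.0224 ± 0.00378

Products/powers → add relative errors in quadrature, weighted by exponent:
  (-3·δq/q)² = (-3×0.0397)² = 0.0142;  (-1·δz/z)² = (-1×0.0121)² = 0.000147;  (2·δu/u)² = (2×0.0162)² = 0.00105;  (1·δb/b)² = (1×0.115)² = 0.0132
δQ/Q = √(0.0286) = 0.169
Q = 0.0224, so δQ = 0.169 × 0.0224 = 0.00378.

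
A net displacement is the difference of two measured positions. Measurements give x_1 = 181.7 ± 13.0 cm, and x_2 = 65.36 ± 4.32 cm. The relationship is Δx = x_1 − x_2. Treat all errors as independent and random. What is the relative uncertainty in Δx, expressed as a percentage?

For a sum/difference, combine absolute errors in quadrature:
  (δx_1)² = 169;  (δx_2)² = 18.7
δΔx = √(188) = 13.7 cm
Δx = 116.3 cm, so δΔx/Δx = 13.7/116.3 = 0.118.

11.8%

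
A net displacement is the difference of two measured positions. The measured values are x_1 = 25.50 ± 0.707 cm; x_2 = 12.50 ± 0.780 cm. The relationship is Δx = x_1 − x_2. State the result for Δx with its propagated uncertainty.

13.00 ± 1.05 cm

Δx is a linear combination, so absolute uncertainties add in quadrature:
  (δx_1)² = 0.500;  (δx_2)² = 0.608
δΔx = √(1.11) = 1.05 cm
Δx = 13.00 cm.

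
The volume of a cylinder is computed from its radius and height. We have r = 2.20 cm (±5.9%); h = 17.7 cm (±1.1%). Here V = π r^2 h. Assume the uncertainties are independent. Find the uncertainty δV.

31.9 cm^3

Products/powers → add relative errors in quadrature, weighted by exponent:
  (2·δr/r)² = (2×0.0590)² = 0.0139;  (1·δh/h)² = (1×0.0110)² = 0.000121
δV/V = √(0.0140) = 0.119
V = 269 cm^3, so δV = 0.119 × 269 = 31.9 cm^3.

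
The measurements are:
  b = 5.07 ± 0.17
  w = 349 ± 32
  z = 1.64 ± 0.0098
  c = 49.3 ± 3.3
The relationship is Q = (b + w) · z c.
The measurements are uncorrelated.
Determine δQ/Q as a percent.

Let u = b + w = 354. δu = √(δb² + δw²) = √(0.0289 + 1020) = 32.0, so δu/u = 0.0904.
Q is then a monomial in u, z, c:
δQ/Q = √((δu/u)² + (1·δz/z)² + (1·δc/c)²) = √(0.00817 + 3.57e-05 + 0.00448) = 0.113

11.3%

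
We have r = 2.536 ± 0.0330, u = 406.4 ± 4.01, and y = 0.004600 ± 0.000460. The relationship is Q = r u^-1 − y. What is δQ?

0.000471

Let p = r·u^-1 = 0.006240. δp/p = √((1·δr/r)² + (-1·δu/u)²) = √(0.000169 + 9.74e-05) = 0.0163, so δp = 0.000102.
Q = p − y: δQ = √(δp² + δy²) = √(1.04e-08 + 2.12e-07) = 0.000471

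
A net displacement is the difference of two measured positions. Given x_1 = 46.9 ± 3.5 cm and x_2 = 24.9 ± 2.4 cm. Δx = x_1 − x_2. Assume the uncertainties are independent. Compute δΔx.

Sums and differences: (δΔx)² = Σ (cᵢ δxᵢ)².
  (δx_1)² = 12.2;  (δx_2)² = 5.76
δΔx = √(18.0) = 4.24 cm

4.24 cm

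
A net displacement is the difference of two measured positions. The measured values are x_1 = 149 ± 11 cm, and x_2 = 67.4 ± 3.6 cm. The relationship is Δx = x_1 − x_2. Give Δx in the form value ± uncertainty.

Absolute uncertainties add in quadrature for a linear combination:
  (δx_1)² = 121;  (δx_2)² = 13.0
δΔx = √(134) = 11.6 cm
Δx = 81.6 cm.

81.6 ± 11.6 cm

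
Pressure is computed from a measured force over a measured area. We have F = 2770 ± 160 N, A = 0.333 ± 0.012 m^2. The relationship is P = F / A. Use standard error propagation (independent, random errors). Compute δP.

Relative error in a monomial: (δP/P)² = Σ (nᵢ · δxᵢ/xᵢ)².
  (1·δF/F)² = (1×0.0578)² = 0.00334;  (-1·δA/A)² = (-1×0.0360)² = 0.00130
δP/P = √(0.00464) = 0.0681
P = 8320 Pa, so δP = 0.0681 × 8320 = 566 Pa.

566 Pa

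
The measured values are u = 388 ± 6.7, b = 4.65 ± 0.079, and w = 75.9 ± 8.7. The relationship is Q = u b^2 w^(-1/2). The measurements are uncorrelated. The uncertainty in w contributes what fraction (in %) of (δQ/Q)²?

(δQ/Q)² = (1·δu/u)² + (2·δb/b)² + (−½·δw/w)²
  u term: (1×0.0173)² = 0.000298
  b term: (2×0.0170)² = 0.00115
  w term: (-0.5×0.115)² = 0.00328
Total = 0.00474. Share from w = 0.00328/0.00474 = 0.693.

69.3%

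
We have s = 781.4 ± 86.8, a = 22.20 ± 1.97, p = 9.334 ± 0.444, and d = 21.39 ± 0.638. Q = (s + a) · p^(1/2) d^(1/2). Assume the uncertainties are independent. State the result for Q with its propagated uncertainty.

11350 ± 1270

Let u = s + a = 803.6. δu = √(δs² + δa²) = √(7530 + 3.88) = 86.8, so δu/u = 0.108.
Q is then a monomial in u, p, d:
δQ/Q = √((δu/u)² + (½·δp/p)² + (½·δd/d)²) = √(0.0117 + 0.000566 + 0.000222) = 0.112
Q = 11350, so δQ = 0.112 × 11350 = 1270.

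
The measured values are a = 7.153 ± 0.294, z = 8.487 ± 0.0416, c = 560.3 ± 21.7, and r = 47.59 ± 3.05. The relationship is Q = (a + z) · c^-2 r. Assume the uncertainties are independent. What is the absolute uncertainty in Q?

Let u = a + z = 15.64. δu = √(δa² + δz²) = √(0.0864 + 0.00173) = 0.297, so δu/u = 0.0190.
Q is then a monomial in u, c, r:
δQ/Q = √((δu/u)² + (-2·δc/c)² + (1·δr/r)²) = √(0.000360 + 0.00600 + 0.00411) = 0.102
Q = 0.002371, so δQ = 0.102 × 0.002371 = 0.000243.

0.000243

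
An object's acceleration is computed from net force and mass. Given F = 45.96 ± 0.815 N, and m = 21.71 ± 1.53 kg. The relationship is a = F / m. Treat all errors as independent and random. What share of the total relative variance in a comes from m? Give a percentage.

94.0%

(δa/a)² = (1·δF/F)² + (-1·δm/m)²
  F term: (1×0.0177)² = 0.000314
  m term: (-1×0.0705)² = 0.00497
Total = 0.00528. Share from m = 0.00497/0.00528 = 0.940.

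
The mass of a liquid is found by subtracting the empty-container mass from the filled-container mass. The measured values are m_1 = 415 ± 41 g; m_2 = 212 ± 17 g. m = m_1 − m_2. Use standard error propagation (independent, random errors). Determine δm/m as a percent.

21.9%

Each term contributes (cᵢ δxᵢ)² to (δm)²:
  (δm_1)² = 1680;  (δm_2)² = 289
δm = √(1970) = 44.4 g
m = 203 g, so δm/m = 44.4/203 = 0.219.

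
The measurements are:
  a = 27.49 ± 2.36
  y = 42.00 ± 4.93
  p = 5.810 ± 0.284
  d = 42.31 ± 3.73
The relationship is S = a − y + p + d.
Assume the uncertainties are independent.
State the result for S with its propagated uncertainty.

33.61 ± 6.62

Each term contributes (cᵢ δxᵢ)² to (δS)²:
  (δa)² = 5.57;  (δy)² = 24.3;  (δp)² = 0.0807;  (δd)² = 13.9
δS = √(43.9) = 6.62
S = 33.61.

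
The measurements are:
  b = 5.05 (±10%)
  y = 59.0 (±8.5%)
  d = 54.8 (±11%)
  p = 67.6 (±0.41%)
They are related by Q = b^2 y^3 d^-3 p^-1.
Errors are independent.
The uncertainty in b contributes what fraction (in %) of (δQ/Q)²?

18.7%

(δQ/Q)² = (2·δb/b)² + (3·δy/y)² + (-3·δd/d)² + (-1·δp/p)²
  b term: (2×0.100)² = 0.0400
  y term: (3×0.0850)² = 0.0650
  d term: (-3×0.110)² = 0.109
  p term: (-1×0.00410)² = 1.68e-05
Total = 0.214. Share from b = 0.0400/0.214 = 0.187.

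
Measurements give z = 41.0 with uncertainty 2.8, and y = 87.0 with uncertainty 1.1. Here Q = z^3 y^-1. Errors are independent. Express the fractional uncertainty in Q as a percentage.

20.5%

Q is a product of powers, so relative uncertainties combine in quadrature:
  (3·δz/z)² = (3×0.0683)² = 0.0420;  (-1·δy/y)² = (-1×0.0126)² = 0.000160
δQ/Q = √(0.0421) = 0.205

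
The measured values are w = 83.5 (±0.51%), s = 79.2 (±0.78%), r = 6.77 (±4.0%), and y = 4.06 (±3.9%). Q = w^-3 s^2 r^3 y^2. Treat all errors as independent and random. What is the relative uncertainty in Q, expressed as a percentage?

Q is a product of powers, so relative uncertainties combine in quadrature:
  (-3·δw/w)² = (-3×0.00510)² = 0.000234;  (2·δs/s)² = (2×0.00780)² = 0.000243;  (3·δr/r)² = (3×0.0400)² = 0.0144;  (2·δy/y)² = (2×0.0390)² = 0.00608
δQ/Q = √(0.0210) = 0.145

14.5%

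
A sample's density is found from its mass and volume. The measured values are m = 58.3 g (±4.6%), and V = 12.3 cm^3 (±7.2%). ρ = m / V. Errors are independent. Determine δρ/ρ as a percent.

Since ρ is a product/quotient, work with relative uncertainties:
  (1·δm/m)² = (1×0.0460)² = 0.00212;  (-1·δV/V)² = (-1×0.0720)² = 0.00518
δρ/ρ = √(0.00730) = 0.0854

8.54%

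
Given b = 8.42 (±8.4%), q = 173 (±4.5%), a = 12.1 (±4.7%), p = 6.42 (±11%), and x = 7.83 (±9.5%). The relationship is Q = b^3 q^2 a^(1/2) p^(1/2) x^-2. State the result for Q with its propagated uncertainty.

Relative error in a monomial: (δQ/Q)² = Σ (nᵢ · δxᵢ/xᵢ)².
  (3·δb/b)² = (3×0.0840)² = 0.0635;  (2·δq/q)² = (2×0.0450)² = 0.00810;  (½·δa/a)² = (0.5×0.0470)² = 0.000552;  (½·δp/p)² = (0.5×0.110)² = 0.00303;  (-2·δx/x)² = (-2×0.0950)² = 0.0361
δQ/Q = √(0.111) = 0.334
Q = 2.57e+06, so δQ = 0.334 × 2.57e+06 = 8.57e+05.

(2.57 ± 0.857) × 10^6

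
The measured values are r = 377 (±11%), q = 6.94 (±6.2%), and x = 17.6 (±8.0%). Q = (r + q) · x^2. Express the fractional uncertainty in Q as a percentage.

Let u = r + q = 384. δu = √(δr² + δq²) = √(1720 + 0.185) = 41.5, so δu/u = 0.108.
Q is then a monomial in u, x:
δQ/Q = √((δu/u)² + (2·δx/x)²) = √(0.0117 + 0.0256) = 0.193

19.3%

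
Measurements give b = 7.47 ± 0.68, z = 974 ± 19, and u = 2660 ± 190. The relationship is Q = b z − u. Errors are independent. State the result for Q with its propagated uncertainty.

4620 ± 703

Let p = b·z = 7280. δp/p = √((1·δb/b)² + (1·δz/z)²) = √(0.00829 + 0.000381) = 0.0931, so δp = 677.
Q = p − u: δQ = √(δp² + δu²) = √(4.59e+05 + 36100) = 703
Q = 4620.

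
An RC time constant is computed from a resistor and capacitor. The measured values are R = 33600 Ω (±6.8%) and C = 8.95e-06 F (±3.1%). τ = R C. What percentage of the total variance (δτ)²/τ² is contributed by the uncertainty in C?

17.2%

(δτ/τ)² = (1·δR/R)² + (1·δC/C)²
  R term: (1×0.0680)² = 0.00462
  C term: (1×0.0310)² = 0.000961
Total = 0.00559. Share from C = 0.000961/0.00559 = 0.172.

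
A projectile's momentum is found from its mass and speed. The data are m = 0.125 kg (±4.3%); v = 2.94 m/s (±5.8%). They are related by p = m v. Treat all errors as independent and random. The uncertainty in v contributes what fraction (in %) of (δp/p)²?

64.5%

(δp/p)² = (1·δm/m)² + (1·δv/v)²
  m term: (1×0.0430)² = 0.00185
  v term: (1×0.0580)² = 0.00336
Total = 0.00521. Share from v = 0.00336/0.00521 = 0.645.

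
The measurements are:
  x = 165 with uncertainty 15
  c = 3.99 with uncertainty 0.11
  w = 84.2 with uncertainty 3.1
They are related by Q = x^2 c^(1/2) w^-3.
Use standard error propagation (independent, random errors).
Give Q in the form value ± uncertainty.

0.0911 ± 0.0194

For a monomial Q ∝ x^2, c^(1/2), w^-3, fractional errors add in quadrature:
  (2·δx/x)² = (2×0.0909)² = 0.0331;  (½·δc/c)² = (0.5×0.0276)² = 0.000190;  (-3·δw/w)² = (-3×0.0368)² = 0.0122
δQ/Q = √(0.0454) = 0.213
Q = 0.0911, so δQ = 0.213 × 0.0911 = 0.0194.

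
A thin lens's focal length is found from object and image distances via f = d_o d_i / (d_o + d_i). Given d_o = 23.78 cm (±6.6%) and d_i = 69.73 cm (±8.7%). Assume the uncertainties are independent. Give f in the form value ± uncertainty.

∂f/∂d_o = (d_i/(d_o+d_i))² = 0.556;  ∂f/∂d_i = (d_o/(d_o+d_i))² = 0.0647
δf = √((∂f/∂d_o · δd_o)² + (∂f/∂d_i · δd_i)²) = √(0.762 + 0.154) = 0.957 cm
f = 17.73 cm.

17.73 ± 0.957 cm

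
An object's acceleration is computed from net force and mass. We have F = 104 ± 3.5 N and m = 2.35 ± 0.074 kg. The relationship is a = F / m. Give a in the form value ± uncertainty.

a is a product of powers, so relative uncertainties combine in quadrature:
  (1·δF/F)² = (1×0.0337)² = 0.00113;  (-1·δm/m)² = (-1×0.0315)² = 0.000992
δa/a = √(0.00212) = 0.0461
a = 44.3 m/s^2, so δa = 0.0461 × 44.3 = 2.04 m/s^2.

44.3 ± 2.04 m/s^2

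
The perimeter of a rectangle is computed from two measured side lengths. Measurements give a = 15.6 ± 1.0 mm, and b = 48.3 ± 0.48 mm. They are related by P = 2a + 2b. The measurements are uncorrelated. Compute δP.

P is a linear combination, so absolute uncertainties add in quadrature:
  (2·δa)² = 4.00;  (2·δb)² = 0.922
δP = √(4.92) = 2.22 mm

2.22 mm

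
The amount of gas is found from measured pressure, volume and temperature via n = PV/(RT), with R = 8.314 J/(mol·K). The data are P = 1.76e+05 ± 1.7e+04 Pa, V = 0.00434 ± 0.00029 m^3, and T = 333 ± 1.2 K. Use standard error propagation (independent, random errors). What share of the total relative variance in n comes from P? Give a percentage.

67.6%

(δn/n)² = (1·δP/P)² + (1·δV/V)² + (-1·δT/T)²
  P term: (1×0.0966)² = 0.00933
  V term: (1×0.0668)² = 0.00446
  T term: (-1×0.00360)² = 1.3e-05
Total = 0.0138. Share from P = 0.00933/0.0138 = 0.676.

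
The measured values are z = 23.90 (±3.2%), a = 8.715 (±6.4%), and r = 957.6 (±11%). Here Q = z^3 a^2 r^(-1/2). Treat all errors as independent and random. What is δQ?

5670

Each factor contributes (exponent × relative error)² to (δQ/Q)²:
  (3·δz/z)² = (3×0.0320)² = 0.00922;  (2·δa/a)² = (2×0.0640)² = 0.0164;  (−½·δr/r)² = (-0.5×0.110)² = 0.00302
δQ/Q = √(0.0286) = 0.169
Q = 33510, so δQ = 0.169 × 33510 = 5670.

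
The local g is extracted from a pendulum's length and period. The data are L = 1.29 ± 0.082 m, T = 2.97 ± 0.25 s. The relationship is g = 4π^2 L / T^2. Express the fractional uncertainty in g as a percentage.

18.0%

Relative error in a monomial: (δg/g)² = Σ (nᵢ · δxᵢ/xᵢ)².
  (1·δL/L)² = (1×0.0636)² = 0.00404;  (-2·δT/T)² = (-2×0.0842)² = 0.0283
δg/g = √(0.0324) = 0.180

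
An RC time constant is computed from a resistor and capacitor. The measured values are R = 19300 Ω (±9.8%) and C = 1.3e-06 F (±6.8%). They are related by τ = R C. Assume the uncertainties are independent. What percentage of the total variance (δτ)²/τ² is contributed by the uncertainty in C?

32.5%

(δτ/τ)² = (1·δR/R)² + (1·δC/C)²
  R term: (1×0.0980)² = 0.00960
  C term: (1×0.0680)² = 0.00462
Total = 0.0142. Share from C = 0.00462/0.0142 = 0.325.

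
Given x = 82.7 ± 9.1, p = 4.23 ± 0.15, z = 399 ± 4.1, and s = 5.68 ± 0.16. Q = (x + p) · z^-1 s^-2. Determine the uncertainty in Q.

0.000806

Let u = x + p = 86.9. δu = √(δx² + δp²) = √(82.8 + 0.0225) = 9.10, so δu/u = 0.105.
Q is then a monomial in u, z, s:
δQ/Q = √((δu/u)² + (-1·δz/z)² + (-2·δs/s)²) = √(0.0110 + 0.000106 + 0.00317) = 0.119
Q = 0.00675, so δQ = 0.119 × 0.00675 = 0.000806.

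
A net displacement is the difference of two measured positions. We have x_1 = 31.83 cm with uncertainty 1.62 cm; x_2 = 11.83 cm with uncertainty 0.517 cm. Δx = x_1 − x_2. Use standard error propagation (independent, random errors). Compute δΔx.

For a sum/difference, combine absolute errors in quadrature:
  (δx_1)² = 2.62;  (δx_2)² = 0.267
δΔx = √(2.89) = 1.70 cm

1.70 cm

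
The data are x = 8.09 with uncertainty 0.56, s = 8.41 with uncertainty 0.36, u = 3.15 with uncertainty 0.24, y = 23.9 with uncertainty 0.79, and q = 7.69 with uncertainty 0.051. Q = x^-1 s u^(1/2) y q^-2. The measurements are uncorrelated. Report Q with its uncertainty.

0.746 ± 0.0721

Relative error in a monomial: (δQ/Q)² = Σ (nᵢ · δxᵢ/xᵢ)².
  (-1·δx/x)² = (-1×0.0692)² = 0.00479;  (1·δs/s)² = (1×0.0428)² = 0.00183;  (½·δu/u)² = (0.5×0.0762)² = 0.00145;  (1·δy/y)² = (1×0.0331)² = 0.00109;  (-2·δq/q)² = (-2×0.00663)² = 0.000176
δQ/Q = √(0.00934) = 0.0967
Q = 0.746, so δQ = 0.0967 × 0.746 = 0.0721.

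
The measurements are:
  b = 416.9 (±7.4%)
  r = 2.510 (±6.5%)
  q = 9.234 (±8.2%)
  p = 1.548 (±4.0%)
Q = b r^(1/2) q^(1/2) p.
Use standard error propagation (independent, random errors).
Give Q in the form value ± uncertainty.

Each factor contributes (exponent × relative error)² to (δQ/Q)²:
  (1·δb/b)² = (1×0.0740)² = 0.00548;  (½·δr/r)² = (0.5×0.0650)² = 0.00106;  (½·δq/q)² = (0.5×0.0820)² = 0.00168;  (1·δp/p)² = (1×0.0400)² = 0.00160
δQ/Q = √(0.00981) = 0.0991
Q = 3107, so δQ = 0.0991 × 3107 = 308.

3107 ± 308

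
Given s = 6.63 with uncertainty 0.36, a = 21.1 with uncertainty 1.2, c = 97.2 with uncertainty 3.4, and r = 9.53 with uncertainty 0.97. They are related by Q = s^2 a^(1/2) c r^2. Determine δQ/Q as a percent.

Q is a product of powers, so relative uncertainties combine in quadrature:
  (2·δs/s)² = (2×0.0543)² = 0.0118;  (½·δa/a)² = (0.5×0.0569)² = 0.000809;  (1·δc/c)² = (1×0.0350)² = 0.00122;  (2·δr/r)² = (2×0.102)² = 0.0414
δQ/Q = √(0.0553) = 0.235

23.5%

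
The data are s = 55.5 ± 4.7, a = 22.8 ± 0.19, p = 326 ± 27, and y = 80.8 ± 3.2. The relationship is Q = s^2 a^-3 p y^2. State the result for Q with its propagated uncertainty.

Q is a product of powers, so relative uncertainties combine in quadrature:
  (2·δs/s)² = (2×0.0847)² = 0.0287;  (-3·δa/a)² = (-3×0.00833)² = 0.000625;  (1·δp/p)² = (1×0.0828)² = 0.00686;  (2·δy/y)² = (2×0.0396)² = 0.00627
δQ/Q = √(0.0424) = 0.206
Q = 5.53e+05, so δQ = 0.206 × 5.53e+05 = 1.14e+05.

(5.53 ± 1.14) × 10^5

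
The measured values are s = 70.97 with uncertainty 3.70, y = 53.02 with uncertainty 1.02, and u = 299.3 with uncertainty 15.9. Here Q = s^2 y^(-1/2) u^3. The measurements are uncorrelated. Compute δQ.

Since Q is a product/quotient, work with relative uncertainties:
  (2·δs/s)² = (2×0.0521)² = 0.0109;  (−½·δy/y)² = (-0.5×0.0192)² = 9.25e-05;  (3·δu/u)² = (3×0.0531)² = 0.0254
δQ/Q = √(0.0364) = 0.191
Q = 1.855e+10, so δQ = 0.191 × 1.855e+10 = 3.54e+09.

3.54e+09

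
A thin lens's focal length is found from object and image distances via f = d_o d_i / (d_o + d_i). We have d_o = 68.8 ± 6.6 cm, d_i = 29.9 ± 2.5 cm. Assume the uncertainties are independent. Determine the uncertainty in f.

1.36 cm

∂f/∂d_o = (d_i/(d_o+d_i))² = 0.0918;  ∂f/∂d_i = (d_o/(d_o+d_i))² = 0.486
δf = √((∂f/∂d_o · δd_o)² + (∂f/∂d_i · δd_i)²) = √(0.367 + 1.48) = 1.36 cm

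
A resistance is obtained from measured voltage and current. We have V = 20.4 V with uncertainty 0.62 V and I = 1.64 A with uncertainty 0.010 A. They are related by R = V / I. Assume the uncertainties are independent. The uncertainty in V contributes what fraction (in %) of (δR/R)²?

96.1%

(δR/R)² = (1·δV/V)² + (-1·δI/I)²
  V term: (1×0.0304)² = 0.000924
  I term: (-1×0.00610)² = 3.72e-05
Total = 0.000961. Share from V = 0.000924/0.000961 = 0.961.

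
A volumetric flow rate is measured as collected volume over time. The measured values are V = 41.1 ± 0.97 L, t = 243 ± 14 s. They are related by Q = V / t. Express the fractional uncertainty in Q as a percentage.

Since Q is a product/quotient, work with relative uncertainties:
  (1·δV/V)² = (1×0.0236)² = 0.000557;  (-1·δt/t)² = (-1×0.0576)² = 0.00332
δQ/Q = √(0.00388) = 0.0623

6.23%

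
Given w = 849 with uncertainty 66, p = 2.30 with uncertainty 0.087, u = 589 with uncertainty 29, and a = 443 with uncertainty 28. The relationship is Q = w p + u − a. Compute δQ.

174

Let h = w·p = 1950. δh/h = √((1·δw/w)² + (1·δp/p)²) = √(0.00604 + 0.00143) = 0.0865, so δh = 169.
Q = h + u − a: δQ = √(δh² + δu² + δa²) = √(28500 + 841 + 784) = 174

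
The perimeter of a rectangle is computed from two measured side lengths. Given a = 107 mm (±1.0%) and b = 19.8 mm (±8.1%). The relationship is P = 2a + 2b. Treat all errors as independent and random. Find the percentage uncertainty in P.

Absolute uncertainties add in quadrature for a linear combination:
  (2·δa)² = 4.58;  (2·δb)² = 10.3
δP = √(14.9) = 3.86 mm
P = 254 mm, so δP/P = 3.86/254 = 0.0152.

1.52%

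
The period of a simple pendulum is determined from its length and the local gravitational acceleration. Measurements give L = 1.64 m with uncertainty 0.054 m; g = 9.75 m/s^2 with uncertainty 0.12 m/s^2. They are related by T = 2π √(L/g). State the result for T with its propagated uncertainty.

2.58 ± 0.0453 s

For a monomial T ∝ L^(1/2), g^(-1/2), fractional errors add in quadrature:
  (½·δL/L)² = (0.5×0.0329)² = 0.000271;  (−½·δg/g)² = (-0.5×0.0123)² = 3.79e-05
δT/T = √(0.000309) = 0.0176
T = 2.58 s, so δT = 0.0176 × 2.58 = 0.0453 s.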